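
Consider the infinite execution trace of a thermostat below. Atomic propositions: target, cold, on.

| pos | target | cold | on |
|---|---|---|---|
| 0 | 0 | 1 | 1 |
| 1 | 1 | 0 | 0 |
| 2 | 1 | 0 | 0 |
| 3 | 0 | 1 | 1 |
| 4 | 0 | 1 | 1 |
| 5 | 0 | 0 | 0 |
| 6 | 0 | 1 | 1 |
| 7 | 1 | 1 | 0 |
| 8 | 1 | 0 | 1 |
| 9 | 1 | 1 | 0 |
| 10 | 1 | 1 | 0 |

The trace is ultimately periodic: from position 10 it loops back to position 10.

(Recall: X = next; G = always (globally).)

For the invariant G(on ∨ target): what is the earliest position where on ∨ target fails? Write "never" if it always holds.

Check on ∨ target at each position in order: 0 ✓, 1 ✓, 2 ✓, 3 ✓, 4 ✓.
At position 5 the labels are {}, so on ∨ target is false there. This is the first violation.

5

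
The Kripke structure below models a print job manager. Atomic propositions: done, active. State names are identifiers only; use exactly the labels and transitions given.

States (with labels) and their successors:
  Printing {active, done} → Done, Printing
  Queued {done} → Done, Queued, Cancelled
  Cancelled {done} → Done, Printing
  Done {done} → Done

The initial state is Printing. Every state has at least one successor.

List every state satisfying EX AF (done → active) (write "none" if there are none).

States satisfying AF (done → active): {Printing}.
States satisfying EX AF (done → active): {Printing, Cancelled}.

{Printing, Cancelled}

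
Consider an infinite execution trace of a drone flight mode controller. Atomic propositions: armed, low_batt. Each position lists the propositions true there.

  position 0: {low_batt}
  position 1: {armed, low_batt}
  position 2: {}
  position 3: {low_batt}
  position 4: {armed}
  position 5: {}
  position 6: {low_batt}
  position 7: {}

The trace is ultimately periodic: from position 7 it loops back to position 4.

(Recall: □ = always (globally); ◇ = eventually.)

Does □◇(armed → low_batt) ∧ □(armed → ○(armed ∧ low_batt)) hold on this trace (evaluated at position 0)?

Does not hold

◇(armed → low_batt) holds at every position 0..7, and those are all positions ever visited, so □◇(armed → low_batt) holds.
armed → ○(armed ∧ low_batt) must hold at every position from 0 onward. It fails at position 1, so □(armed → ○(armed ∧ low_batt)) is false.
Positions where armed holds: 1, 4.
Check ○(armed ∧ low_batt) at each: 1→fails, 4→fails.
At position 0: □◇(armed → low_batt) is true; □(armed → ○(armed ∧ low_batt)) is false; so □◇(armed → low_batt) ∧ □(armed → ○(armed ∧ low_batt)) is false.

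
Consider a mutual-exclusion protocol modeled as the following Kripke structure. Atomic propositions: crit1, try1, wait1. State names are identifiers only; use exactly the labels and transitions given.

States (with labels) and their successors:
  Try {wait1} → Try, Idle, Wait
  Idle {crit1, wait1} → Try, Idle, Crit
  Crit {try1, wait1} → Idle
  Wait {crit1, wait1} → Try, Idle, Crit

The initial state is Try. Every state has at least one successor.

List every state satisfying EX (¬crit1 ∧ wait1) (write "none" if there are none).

States satisfying ¬crit1 ∧ wait1: {Try, Crit}.
States satisfying EX (¬crit1 ∧ wait1): {Try, Idle, Wait}.

{Try, Idle, Wait}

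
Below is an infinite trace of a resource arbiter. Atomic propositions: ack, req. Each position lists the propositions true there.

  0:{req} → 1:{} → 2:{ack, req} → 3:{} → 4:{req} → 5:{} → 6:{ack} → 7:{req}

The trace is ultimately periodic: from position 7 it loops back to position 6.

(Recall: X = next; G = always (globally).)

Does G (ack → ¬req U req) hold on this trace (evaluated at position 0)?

ack → ¬req U req holds at every position 0..7, and those are all positions ever visited, so G (ack → ¬req U req) holds.
Positions where ack holds: 2, 6.
Check ¬req U req at each: 2→ok, 6→ok.

Holds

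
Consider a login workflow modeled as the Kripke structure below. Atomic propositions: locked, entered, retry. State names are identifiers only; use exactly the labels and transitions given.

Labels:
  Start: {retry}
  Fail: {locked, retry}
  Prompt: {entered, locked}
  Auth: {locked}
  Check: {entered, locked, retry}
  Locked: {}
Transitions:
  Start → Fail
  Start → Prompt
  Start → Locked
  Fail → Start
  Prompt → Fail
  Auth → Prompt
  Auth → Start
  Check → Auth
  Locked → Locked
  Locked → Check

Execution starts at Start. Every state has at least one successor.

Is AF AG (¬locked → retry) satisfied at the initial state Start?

States satisfying AG (¬locked → retry): ∅.
States satisfying AF AG (¬locked → retry): ∅.
There is a path from Start along which AG (¬locked → retry) never holds.
Start ∉ Sat(AF AG (¬locked → retry)).

No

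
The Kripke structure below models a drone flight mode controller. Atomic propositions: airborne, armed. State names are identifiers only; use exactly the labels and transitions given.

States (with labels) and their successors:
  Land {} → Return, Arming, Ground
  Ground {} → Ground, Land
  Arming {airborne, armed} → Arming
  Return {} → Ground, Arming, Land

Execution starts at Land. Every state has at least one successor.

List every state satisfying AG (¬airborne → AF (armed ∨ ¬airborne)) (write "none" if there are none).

States satisfying ¬airborne → AF (armed ∨ ¬airborne): {Land, Ground, Arming, Return}.
States satisfying AG (¬airborne → AF (armed ∨ ¬airborne)): {Land, Ground, Arming, Return}.

{Land, Ground, Arming, Return}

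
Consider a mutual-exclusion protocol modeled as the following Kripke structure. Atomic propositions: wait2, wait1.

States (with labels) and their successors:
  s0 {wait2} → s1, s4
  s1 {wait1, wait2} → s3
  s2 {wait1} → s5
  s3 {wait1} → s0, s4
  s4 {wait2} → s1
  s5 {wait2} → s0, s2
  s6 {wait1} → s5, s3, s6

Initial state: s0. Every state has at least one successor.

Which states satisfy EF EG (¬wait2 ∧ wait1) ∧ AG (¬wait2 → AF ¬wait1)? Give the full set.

none

States satisfying EG (¬wait2 ∧ wait1): {s6}.
States satisfying EF EG (¬wait2 ∧ wait1): {s6}.
States satisfying ¬wait2 → AF ¬wait1: {s0, s1, s2, s3, s4, s5}.
States satisfying AG (¬wait2 → AF ¬wait1): {s0, s1, s2, s3, s4, s5}.
States satisfying EF EG (¬wait2 ∧ wait1) ∧ AG (¬wait2 → AF ¬wait1): ∅.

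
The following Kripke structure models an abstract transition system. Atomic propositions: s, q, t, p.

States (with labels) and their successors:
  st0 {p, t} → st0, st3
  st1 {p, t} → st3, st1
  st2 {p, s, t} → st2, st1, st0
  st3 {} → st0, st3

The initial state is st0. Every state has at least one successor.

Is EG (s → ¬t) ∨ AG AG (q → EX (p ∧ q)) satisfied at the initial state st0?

States satisfying s → ¬t: {st0, st1, st3}.
States satisfying EG (s → ¬t): {st0, st1, st3}.
States satisfying AG (q → EX (p ∧ q)): {st0, st1, st2, st3}.
States satisfying AG AG (q → EX (p ∧ q)): {st0, st1, st2, st3}.
States satisfying EG (s → ¬t) ∨ AG AG (q → EX (p ∧ q)): {st0, st1, st2, st3}.
st0 ∈ Sat(EG (s → ¬t) ∨ AG AG (q → EX (p ∧ q))).

Holds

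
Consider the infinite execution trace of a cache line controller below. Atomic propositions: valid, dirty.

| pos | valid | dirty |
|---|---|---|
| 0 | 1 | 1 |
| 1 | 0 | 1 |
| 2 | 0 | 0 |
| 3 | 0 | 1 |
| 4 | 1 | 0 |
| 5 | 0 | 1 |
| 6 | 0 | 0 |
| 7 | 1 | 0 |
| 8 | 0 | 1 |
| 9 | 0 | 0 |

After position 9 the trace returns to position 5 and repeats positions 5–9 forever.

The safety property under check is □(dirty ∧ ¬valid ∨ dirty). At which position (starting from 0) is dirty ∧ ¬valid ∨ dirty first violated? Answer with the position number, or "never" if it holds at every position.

2

Check dirty ∧ ¬valid ∨ dirty at each position in order: 0 ✓, 1 ✓.
At position 2 the labels are {}, so dirty ∧ ¬valid ∨ dirty is false there. This is the first violation.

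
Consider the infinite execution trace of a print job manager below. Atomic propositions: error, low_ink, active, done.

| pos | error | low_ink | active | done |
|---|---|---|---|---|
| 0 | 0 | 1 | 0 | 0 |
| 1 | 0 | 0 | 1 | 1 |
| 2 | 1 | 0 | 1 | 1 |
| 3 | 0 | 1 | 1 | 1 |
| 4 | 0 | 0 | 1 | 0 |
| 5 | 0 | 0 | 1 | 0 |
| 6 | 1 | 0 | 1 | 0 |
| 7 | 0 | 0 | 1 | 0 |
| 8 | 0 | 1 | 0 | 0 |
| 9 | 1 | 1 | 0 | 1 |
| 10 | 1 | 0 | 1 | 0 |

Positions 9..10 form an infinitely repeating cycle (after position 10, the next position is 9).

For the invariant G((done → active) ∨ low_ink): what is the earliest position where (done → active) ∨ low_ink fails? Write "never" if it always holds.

(done → active) ∨ low_ink holds at every position 0..10, and those are all the positions the trace ever visits, so the invariant G((done → active) ∨ low_ink) is never violated.

never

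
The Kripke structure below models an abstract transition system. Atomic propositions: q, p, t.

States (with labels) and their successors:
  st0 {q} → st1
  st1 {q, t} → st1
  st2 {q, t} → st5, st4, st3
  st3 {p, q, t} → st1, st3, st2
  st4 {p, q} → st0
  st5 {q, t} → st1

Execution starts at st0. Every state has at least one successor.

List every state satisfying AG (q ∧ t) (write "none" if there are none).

{st1, st5}

States satisfying q ∧ t: {st1, st2, st3, st5}.
States satisfying AG (q ∧ t): {st1, st5}.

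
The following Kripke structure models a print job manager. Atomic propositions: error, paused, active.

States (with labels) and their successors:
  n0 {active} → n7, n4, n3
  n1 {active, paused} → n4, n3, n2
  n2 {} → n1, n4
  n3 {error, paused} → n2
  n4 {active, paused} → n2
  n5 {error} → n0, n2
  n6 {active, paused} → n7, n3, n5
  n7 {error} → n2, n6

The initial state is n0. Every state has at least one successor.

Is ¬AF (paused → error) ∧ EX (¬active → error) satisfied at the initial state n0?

States satisfying paused → error: {n0, n2, n3, n5, n7}.
States satisfying AF (paused → error): {n0, n1, n2, n3, n4, n5, n6, n7}.
States satisfying ¬AF (paused → error): ∅.
States satisfying ¬active → error: {n0, n1, n3, n4, n5, n6, n7}.
States satisfying EX (¬active → error): {n0, n1, n2, n5, n6, n7}.
States satisfying ¬AF (paused → error) ∧ EX (¬active → error): ∅.
n0 ∉ Sat(¬AF (paused → error) ∧ EX (¬active → error)).

Violated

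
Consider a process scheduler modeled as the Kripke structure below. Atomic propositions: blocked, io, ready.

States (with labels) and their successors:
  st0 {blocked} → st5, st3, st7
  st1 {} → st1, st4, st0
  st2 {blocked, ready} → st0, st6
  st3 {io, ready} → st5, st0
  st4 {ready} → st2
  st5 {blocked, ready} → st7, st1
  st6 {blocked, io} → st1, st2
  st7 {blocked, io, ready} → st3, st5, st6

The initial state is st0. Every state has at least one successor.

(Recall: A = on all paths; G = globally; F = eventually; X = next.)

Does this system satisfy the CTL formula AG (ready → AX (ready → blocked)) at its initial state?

Violated

States satisfying ready → AX (ready → blocked): {st0, st1, st2, st3, st4, st5, st6}.
States satisfying AG (ready → AX (ready → blocked)): ∅.
st7 is reachable from st0 and violates ready → AX (ready → blocked), so AG fails at st0.
st0 ∉ Sat(AG (ready → AX (ready → blocked))).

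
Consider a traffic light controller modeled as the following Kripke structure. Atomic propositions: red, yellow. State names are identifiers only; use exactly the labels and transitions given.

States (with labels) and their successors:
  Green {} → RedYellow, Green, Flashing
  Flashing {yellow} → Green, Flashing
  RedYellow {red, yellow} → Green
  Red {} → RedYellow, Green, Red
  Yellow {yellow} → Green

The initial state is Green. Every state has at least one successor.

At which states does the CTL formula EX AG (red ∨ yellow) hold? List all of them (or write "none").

none

States satisfying AG (red ∨ yellow): ∅.
States satisfying EX AG (red ∨ yellow): ∅.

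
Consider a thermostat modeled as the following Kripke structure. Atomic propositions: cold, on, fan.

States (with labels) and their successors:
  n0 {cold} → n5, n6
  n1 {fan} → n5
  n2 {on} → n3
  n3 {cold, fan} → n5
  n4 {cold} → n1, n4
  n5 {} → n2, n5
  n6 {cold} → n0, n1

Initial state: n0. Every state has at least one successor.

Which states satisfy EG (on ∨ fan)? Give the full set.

States satisfying on ∨ fan: {n1, n2, n3}.
States satisfying EG (on ∨ fan): ∅.

none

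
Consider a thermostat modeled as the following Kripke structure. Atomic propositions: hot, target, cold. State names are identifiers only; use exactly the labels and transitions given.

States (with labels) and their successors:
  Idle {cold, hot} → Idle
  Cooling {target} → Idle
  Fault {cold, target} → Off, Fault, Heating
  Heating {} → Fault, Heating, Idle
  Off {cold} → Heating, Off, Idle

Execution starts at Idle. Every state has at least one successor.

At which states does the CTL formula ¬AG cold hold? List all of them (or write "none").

States satisfying cold: {Idle, Fault, Off}.
States satisfying AG cold: {Idle}.
States satisfying ¬AG cold: {Cooling, Fault, Heating, Off}.

{Cooling, Fault, Heating, Off}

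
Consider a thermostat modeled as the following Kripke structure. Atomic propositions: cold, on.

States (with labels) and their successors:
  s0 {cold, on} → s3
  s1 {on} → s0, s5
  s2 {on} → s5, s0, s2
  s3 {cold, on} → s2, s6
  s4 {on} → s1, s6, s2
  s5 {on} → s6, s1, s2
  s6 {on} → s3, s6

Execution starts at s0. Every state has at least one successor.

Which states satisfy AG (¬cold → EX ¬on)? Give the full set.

none

States satisfying ¬cold → EX ¬on: {s0, s3}.
States satisfying AG (¬cold → EX ¬on): ∅.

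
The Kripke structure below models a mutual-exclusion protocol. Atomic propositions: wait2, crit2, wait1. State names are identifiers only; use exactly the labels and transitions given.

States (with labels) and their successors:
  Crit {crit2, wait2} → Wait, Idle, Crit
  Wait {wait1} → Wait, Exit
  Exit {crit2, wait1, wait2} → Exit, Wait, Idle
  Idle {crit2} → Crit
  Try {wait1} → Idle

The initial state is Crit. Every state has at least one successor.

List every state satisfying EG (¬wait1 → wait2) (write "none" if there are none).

States satisfying ¬wait1 → wait2: {Crit, Wait, Exit, Try}.
States satisfying EG (¬wait1 → wait2): {Crit, Wait, Exit}.

{Crit, Wait, Exit}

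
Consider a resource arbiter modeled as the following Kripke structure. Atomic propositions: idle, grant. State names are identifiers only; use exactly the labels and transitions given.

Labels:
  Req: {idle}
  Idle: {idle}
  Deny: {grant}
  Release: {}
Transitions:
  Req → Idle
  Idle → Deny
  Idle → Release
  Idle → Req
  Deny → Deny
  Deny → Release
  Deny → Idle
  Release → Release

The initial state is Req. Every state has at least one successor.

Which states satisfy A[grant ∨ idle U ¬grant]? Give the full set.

States satisfying grant ∨ idle: {Req, Idle, Deny}.
States satisfying ¬grant: {Req, Idle, Release}.
States satisfying A[grant ∨ idle U ¬grant]: {Req, Idle, Release}.

{Req, Idle, Release}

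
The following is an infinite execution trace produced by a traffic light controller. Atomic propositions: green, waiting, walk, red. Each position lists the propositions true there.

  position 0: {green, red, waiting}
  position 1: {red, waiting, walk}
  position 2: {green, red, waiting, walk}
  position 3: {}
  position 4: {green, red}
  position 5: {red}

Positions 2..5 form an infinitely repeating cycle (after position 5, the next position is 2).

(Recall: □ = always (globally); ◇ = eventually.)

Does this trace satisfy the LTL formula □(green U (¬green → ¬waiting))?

Does not hold

green U (¬green → ¬waiting) must hold at every position from 0 onward. It fails at position 1, so □(green U (¬green → ¬waiting)) is false.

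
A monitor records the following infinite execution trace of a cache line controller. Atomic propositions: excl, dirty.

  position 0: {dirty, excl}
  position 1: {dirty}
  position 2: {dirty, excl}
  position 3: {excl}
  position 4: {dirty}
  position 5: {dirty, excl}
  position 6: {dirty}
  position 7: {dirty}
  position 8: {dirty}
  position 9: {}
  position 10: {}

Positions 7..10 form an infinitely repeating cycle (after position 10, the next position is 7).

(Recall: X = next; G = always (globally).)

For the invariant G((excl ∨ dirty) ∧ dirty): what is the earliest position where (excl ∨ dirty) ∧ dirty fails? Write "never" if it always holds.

Check (excl ∨ dirty) ∧ dirty at each position in order: 0 ✓, 1 ✓, 2 ✓.
At position 3 the labels are {excl}, so (excl ∨ dirty) ∧ dirty is false there. This is the first violation.

3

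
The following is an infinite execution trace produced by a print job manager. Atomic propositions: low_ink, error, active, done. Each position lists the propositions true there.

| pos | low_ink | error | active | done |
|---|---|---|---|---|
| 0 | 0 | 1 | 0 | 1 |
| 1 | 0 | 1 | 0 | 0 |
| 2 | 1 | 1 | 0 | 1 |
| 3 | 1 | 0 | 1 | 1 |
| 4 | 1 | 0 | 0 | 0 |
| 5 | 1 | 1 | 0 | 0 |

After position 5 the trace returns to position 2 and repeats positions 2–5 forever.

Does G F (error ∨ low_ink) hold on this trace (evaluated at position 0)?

F (error ∨ low_ink) holds at every position 0..5, and those are all positions ever visited, so G F (error ∨ low_ink) holds.

Yes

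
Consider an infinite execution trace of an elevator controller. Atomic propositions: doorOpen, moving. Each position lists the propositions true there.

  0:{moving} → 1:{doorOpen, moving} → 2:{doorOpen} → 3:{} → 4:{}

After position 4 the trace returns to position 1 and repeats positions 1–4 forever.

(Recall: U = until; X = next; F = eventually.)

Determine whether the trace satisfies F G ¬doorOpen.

Does not hold

G ¬doorOpen is false at every position 0..4, so it never becomes true and F G ¬doorOpen fails.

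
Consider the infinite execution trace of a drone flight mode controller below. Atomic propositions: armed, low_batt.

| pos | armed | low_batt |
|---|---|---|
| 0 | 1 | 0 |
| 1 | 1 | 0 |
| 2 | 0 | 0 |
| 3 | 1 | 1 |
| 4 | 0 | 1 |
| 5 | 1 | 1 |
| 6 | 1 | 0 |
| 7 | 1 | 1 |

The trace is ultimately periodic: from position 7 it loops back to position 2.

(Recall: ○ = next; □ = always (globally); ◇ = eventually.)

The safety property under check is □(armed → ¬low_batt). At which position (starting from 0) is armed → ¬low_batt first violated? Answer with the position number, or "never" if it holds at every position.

3

Check armed → ¬low_batt at each position in order: 0 ✓, 1 ✓, 2 ✓.
At position 3 the labels are {armed, low_batt}, so armed → ¬low_batt is false there. This is the first violation.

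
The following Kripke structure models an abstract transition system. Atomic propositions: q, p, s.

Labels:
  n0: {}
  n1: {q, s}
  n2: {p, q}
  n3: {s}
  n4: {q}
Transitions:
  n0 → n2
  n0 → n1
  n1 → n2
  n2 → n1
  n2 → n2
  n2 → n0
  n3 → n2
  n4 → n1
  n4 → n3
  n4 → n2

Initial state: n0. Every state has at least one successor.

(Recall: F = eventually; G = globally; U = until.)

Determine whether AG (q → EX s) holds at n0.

States satisfying q → EX s: {n0, n2, n3, n4}.
States satisfying AG (q → EX s): ∅.
n1 is reachable from n0 and violates q → EX s, so AG fails at n0.
n0 ∉ Sat(AG (q → EX s)).

Does not hold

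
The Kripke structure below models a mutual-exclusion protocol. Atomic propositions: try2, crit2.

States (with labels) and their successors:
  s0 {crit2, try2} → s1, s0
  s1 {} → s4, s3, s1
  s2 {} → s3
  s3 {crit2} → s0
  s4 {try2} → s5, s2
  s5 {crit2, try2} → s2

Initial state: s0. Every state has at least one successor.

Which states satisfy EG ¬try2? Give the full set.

States satisfying ¬try2: {s1, s2, s3}.
States satisfying EG ¬try2: {s1}.

{s1}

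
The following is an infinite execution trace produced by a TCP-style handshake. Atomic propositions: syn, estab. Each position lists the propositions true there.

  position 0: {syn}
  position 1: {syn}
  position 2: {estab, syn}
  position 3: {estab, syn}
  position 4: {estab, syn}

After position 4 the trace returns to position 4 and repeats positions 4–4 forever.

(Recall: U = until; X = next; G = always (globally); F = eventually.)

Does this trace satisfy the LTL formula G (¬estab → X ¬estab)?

No

¬estab → X ¬estab must hold at every position from 0 onward. It fails at position 1, so G (¬estab → X ¬estab) is false.
Positions where ¬estab holds: 0, 1.
Check X ¬estab at each: 0→ok, 1→fails.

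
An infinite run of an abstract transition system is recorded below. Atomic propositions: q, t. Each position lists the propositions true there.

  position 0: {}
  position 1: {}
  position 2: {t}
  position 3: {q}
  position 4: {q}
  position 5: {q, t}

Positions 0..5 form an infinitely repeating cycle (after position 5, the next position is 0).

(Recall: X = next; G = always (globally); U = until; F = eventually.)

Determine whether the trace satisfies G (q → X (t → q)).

q → X (t → q) holds at every position 0..5, and those are all positions ever visited, so G (q → X (t → q)) holds.
Positions where q holds: 3, 4, 5.
Check X (t → q) at each: 3→ok, 4→ok, 5→ok.

Yes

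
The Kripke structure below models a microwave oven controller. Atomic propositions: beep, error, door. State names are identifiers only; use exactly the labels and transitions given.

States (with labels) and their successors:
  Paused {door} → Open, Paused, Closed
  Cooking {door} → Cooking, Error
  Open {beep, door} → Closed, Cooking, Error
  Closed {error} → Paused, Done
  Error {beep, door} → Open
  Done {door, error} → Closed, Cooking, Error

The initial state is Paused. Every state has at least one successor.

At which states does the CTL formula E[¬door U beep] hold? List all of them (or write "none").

States satisfying ¬door: {Closed}.
States satisfying beep: {Open, Error}.
States satisfying E[¬door U beep]: {Open, Error}.

{Open, Error}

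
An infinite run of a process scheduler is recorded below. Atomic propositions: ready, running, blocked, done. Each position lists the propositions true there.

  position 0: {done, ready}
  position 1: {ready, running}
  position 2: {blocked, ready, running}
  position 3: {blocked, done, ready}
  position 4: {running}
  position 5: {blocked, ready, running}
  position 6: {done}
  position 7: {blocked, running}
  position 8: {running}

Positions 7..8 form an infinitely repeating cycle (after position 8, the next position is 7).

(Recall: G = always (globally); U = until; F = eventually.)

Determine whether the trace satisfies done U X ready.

Walking from position 0: X ready first holds at position 0, and done holds at every earlier position along the way, so done U X ready holds.

Holds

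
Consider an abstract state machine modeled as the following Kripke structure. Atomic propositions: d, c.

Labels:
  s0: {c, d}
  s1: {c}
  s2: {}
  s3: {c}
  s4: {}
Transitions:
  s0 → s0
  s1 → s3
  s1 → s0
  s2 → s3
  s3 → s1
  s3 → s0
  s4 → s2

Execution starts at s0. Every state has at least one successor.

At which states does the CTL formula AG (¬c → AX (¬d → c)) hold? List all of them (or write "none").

States satisfying ¬c → AX (¬d → c): {s0, s1, s2, s3}.
States satisfying AG (¬c → AX (¬d → c)): {s0, s1, s2, s3}.

{s0, s1, s2, s3}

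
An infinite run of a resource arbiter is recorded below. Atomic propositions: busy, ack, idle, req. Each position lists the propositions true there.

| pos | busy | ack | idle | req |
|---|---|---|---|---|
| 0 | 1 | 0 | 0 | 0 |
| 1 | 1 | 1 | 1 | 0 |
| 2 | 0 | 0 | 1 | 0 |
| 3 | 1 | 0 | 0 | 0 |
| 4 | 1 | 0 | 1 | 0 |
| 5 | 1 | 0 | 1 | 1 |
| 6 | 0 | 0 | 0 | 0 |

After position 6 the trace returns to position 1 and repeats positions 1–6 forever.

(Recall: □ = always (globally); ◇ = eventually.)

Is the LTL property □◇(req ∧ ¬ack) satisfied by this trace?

Yes

◇(req ∧ ¬ack) holds at every position 0..6, and those are all positions ever visited, so □◇(req ∧ ¬ack) holds.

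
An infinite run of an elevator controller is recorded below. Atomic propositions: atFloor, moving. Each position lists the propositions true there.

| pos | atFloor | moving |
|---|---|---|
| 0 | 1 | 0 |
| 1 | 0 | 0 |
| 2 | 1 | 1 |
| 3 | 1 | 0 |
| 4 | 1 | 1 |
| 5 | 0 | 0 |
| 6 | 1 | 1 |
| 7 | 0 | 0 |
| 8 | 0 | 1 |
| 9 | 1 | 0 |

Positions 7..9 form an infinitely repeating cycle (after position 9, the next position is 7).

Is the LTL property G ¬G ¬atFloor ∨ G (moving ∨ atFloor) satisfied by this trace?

Satisfied

¬G ¬atFloor holds at every position 0..9, and those are all positions ever visited, so G ¬G ¬atFloor holds.
moving ∨ atFloor must hold at every position from 0 onward. It fails at position 1, so G (moving ∨ atFloor) is false.
At position 0: G ¬G ¬atFloor is true; G (moving ∨ atFloor) is false; so G ¬G ¬atFloor ∨ G (moving ∨ atFloor) is true.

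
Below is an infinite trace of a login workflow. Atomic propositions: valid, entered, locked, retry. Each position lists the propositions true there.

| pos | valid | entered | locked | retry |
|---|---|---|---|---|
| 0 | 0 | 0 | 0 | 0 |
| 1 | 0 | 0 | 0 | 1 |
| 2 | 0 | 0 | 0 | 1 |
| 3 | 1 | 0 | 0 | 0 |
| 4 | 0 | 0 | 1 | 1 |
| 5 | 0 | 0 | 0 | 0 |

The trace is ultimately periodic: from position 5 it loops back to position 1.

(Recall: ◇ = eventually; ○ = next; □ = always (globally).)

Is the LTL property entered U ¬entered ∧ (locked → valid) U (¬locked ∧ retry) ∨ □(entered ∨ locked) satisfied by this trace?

entered ∨ locked must hold at every position from 0 onward. It fails at position 0, so □(entered ∨ locked) is false.
At position 0: entered U ¬entered ∧ (locked → valid) U (¬locked ∧ retry) is true; □(entered ∨ locked) is false; so entered U ¬entered ∧ (locked → valid) U (¬locked ∧ retry) ∨ □(entered ∨ locked) is true.

Satisfied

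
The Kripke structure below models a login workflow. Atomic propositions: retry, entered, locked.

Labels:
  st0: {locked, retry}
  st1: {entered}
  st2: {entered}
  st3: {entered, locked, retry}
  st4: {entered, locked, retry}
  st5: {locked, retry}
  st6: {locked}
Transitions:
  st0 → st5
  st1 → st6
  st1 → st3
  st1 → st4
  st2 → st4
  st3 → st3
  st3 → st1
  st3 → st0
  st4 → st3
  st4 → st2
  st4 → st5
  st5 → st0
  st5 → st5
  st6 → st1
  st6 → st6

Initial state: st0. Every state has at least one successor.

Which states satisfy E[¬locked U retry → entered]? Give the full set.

States satisfying ¬locked: {st1, st2}.
States satisfying retry → entered: {st1, st2, st3, st4, st6}.
States satisfying E[¬locked U retry → entered]: {st1, st2, st3, st4, st6}.

{st1, st2, st3, st4, st6}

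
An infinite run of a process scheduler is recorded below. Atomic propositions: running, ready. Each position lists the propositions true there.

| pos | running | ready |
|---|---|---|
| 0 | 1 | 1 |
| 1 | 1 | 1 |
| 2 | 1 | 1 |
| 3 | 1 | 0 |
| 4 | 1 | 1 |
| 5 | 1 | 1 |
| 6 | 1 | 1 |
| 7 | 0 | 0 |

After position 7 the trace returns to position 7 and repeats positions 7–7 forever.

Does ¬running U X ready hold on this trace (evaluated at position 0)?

Walking from position 0: X ready first holds at position 0, and ¬running holds at every earlier position along the way, so ¬running U X ready holds.

Holds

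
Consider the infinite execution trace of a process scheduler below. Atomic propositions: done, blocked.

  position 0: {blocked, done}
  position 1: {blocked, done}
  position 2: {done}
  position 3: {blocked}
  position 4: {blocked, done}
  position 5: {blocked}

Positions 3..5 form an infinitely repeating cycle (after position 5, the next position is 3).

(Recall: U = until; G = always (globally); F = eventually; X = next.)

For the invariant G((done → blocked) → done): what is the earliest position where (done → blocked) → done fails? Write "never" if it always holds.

3

Check (done → blocked) → done at each position in order: 0 ✓, 1 ✓, 2 ✓.
At position 3 the labels are {blocked}, so (done → blocked) → done is false there. This is the first violation.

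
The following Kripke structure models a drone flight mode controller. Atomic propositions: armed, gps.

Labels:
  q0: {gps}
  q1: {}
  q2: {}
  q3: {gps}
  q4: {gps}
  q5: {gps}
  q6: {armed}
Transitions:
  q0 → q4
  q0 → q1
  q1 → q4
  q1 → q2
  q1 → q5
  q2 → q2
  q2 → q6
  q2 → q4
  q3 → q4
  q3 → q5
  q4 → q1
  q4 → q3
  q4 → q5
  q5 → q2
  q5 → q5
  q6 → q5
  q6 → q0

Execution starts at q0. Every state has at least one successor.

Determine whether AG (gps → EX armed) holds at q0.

States satisfying gps → EX armed: {q1, q2, q6}.
States satisfying AG (gps → EX armed): ∅.
q0 is reachable from q0 and violates gps → EX armed, so AG fails at q0.
q0 ∉ Sat(AG (gps → EX armed)).

Does not hold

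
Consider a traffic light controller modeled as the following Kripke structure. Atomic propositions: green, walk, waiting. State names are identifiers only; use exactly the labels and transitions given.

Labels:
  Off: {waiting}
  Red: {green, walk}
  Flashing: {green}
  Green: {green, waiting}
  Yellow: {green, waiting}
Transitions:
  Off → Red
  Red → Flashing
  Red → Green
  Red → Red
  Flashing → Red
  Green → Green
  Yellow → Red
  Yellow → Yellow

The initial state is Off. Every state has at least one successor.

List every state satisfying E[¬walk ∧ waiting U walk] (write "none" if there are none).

States satisfying ¬walk ∧ waiting: {Off, Green, Yellow}.
States satisfying walk: {Red}.
States satisfying E[¬walk ∧ waiting U walk]: {Off, Red, Yellow}.

{Off, Red, Yellow}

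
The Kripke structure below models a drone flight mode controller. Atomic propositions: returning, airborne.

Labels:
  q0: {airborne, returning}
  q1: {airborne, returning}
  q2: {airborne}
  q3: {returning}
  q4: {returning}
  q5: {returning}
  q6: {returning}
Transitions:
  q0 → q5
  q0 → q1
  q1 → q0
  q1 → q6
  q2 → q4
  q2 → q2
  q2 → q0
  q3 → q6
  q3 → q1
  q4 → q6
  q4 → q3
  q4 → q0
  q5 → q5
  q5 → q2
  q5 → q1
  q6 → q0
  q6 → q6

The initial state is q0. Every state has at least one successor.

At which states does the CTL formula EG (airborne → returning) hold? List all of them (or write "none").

States satisfying airborne → returning: {q0, q1, q3, q4, q5, q6}.
States satisfying EG (airborne → returning): {q0, q1, q3, q4, q5, q6}.

{q0, q1, q3, q4, q5, q6}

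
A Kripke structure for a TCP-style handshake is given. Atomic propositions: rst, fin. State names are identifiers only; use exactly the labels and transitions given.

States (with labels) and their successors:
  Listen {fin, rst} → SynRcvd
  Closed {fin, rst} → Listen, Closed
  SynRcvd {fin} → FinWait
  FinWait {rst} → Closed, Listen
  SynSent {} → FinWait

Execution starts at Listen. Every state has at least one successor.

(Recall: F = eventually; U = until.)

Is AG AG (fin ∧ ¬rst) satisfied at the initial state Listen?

States satisfying AG (fin ∧ ¬rst): ∅.
States satisfying AG AG (fin ∧ ¬rst): ∅.
Closed is reachable from Listen and violates AG (fin ∧ ¬rst), so AG fails at Listen.
Listen ∉ Sat(AG AG (fin ∧ ¬rst)).

Does not hold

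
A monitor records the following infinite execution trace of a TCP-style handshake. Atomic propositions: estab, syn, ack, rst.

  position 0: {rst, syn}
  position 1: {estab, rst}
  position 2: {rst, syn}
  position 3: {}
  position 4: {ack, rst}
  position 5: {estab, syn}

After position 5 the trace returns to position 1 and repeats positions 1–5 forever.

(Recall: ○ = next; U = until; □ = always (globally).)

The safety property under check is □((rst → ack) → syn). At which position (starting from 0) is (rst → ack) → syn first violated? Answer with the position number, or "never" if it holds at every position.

3

Check (rst → ack) → syn at each position in order: 0 ✓, 1 ✓, 2 ✓.
At position 3 the labels are {}, so (rst → ack) → syn is false there. This is the first violation.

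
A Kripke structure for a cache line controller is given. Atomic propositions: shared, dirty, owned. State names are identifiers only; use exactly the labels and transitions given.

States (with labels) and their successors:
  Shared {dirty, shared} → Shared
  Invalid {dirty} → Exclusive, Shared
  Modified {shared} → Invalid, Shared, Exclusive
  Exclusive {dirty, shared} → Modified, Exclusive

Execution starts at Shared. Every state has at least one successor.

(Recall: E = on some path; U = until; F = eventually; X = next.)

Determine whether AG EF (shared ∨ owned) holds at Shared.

Holds

States satisfying EF (shared ∨ owned): {Shared, Invalid, Modified, Exclusive}.
States satisfying AG EF (shared ∨ owned): {Shared, Invalid, Modified, Exclusive}.
Every state reachable from Shared satisfies EF (shared ∨ owned).
Shared ∈ Sat(AG EF (shared ∨ owned)).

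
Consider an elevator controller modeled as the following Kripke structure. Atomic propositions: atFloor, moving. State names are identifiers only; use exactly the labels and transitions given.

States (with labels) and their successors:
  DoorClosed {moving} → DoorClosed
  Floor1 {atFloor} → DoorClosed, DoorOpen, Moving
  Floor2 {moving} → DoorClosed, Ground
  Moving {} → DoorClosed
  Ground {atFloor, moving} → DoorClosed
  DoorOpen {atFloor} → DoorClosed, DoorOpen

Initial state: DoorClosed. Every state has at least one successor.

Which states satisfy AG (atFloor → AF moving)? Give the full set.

States satisfying atFloor → AF moving: {DoorClosed, Floor2, Moving, Ground}.
States satisfying AG (atFloor → AF moving): {DoorClosed, Floor2, Moving, Ground}.

{DoorClosed, Floor2, Moving, Ground}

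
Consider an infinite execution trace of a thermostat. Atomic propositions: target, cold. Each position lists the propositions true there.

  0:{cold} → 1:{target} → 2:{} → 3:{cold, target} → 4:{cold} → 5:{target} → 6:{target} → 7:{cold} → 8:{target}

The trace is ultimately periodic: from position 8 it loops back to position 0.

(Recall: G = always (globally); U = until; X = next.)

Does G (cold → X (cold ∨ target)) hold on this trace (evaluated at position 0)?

Satisfied

cold → X (cold ∨ target) holds at every position 0..8, and those are all positions ever visited, so G (cold → X (cold ∨ target)) holds.
Positions where cold holds: 0, 3, 4, 7.
Check X (cold ∨ target) at each: 0→ok, 3→ok, 4→ok, 7→ok.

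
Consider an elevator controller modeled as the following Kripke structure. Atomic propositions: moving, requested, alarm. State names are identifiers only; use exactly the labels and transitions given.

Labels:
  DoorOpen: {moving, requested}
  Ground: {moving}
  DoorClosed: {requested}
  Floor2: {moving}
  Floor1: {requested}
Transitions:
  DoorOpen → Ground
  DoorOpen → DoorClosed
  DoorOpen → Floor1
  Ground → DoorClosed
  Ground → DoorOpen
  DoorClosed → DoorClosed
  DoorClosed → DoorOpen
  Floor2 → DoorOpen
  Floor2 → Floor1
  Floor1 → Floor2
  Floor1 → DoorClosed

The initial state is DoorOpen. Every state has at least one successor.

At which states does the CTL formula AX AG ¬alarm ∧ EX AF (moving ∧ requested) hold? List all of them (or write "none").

States satisfying AG ¬alarm: {DoorOpen, Ground, DoorClosed, Floor2, Floor1}.
States satisfying AX AG ¬alarm: {DoorOpen, Ground, DoorClosed, Floor2, Floor1}.
States satisfying AF (moving ∧ requested): {DoorOpen}.
States satisfying EX AF (moving ∧ requested): {Ground, DoorClosed, Floor2}.
States satisfying AX AG ¬alarm ∧ EX AF (moving ∧ requested): {Ground, DoorClosed, Floor2}.

{Ground, DoorClosed, Floor2}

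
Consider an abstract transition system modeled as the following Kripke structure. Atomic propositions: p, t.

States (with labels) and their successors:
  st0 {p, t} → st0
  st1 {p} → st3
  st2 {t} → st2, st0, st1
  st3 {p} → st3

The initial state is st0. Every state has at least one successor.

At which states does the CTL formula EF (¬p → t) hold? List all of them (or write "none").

States satisfying ¬p → t: {st0, st1, st2, st3}.
States satisfying EF (¬p → t): {st0, st1, st2, st3}.

{st0, st1, st2, st3}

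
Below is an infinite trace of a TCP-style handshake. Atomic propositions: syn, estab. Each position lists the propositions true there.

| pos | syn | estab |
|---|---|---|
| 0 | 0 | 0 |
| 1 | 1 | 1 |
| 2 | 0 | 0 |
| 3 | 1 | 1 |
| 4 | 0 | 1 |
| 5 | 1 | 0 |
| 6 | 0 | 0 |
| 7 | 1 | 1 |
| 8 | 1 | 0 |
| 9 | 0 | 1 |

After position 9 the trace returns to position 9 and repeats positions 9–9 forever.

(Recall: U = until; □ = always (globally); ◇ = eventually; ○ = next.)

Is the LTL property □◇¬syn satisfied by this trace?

◇¬syn holds at every position 0..9, and those are all positions ever visited, so □◇¬syn holds.

Satisfied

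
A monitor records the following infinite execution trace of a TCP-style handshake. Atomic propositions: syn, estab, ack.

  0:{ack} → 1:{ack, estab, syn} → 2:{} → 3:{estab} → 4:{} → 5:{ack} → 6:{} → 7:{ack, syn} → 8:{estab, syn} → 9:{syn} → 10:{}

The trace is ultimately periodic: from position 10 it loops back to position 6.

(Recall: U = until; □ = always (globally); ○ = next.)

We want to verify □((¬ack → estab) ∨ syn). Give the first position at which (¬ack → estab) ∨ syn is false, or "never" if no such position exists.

Check (¬ack → estab) ∨ syn at each position in order: 0 ✓, 1 ✓.
At position 2 the labels are {}, so (¬ack → estab) ∨ syn is false there. This is the first violation.

2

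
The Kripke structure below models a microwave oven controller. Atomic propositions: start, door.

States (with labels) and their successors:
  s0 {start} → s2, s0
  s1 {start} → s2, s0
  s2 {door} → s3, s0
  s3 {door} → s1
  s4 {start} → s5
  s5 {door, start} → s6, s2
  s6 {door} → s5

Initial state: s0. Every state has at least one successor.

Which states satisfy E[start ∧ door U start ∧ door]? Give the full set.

{s5}

States satisfying start ∧ door: {s5}.
States satisfying E[start ∧ door U start ∧ door]: {s5}.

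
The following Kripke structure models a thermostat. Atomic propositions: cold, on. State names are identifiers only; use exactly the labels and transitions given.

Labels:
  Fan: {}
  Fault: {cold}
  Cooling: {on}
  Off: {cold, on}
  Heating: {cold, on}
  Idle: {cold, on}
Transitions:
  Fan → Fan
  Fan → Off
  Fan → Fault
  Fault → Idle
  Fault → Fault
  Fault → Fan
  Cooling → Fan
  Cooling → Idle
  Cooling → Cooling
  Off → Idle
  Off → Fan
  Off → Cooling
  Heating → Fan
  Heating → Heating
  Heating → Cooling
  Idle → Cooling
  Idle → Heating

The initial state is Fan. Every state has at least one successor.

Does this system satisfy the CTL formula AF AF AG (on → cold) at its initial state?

States satisfying AF AG (on → cold): ∅.
States satisfying AF AF AG (on → cold): ∅.
There is a path from Fan along which AF AG (on → cold) never holds.
Fan ∉ Sat(AF AF AG (on → cold)).

No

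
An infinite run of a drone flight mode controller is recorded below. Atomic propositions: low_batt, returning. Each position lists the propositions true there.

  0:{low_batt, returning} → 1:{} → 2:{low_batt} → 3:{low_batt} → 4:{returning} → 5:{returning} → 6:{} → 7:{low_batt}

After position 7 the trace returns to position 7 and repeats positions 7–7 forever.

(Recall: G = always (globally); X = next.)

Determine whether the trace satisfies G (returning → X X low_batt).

returning → X X low_batt must hold at every position from 0 onward. It fails at position 4, so G (returning → X X low_batt) is false.
Positions where returning holds: 0, 4, 5.
Check X X low_batt at each: 0→ok, 4→fails, 5→ok.

Violated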